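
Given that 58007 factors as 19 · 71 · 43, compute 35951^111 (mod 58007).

34531

Mod 19: 35951 ≡ 3; by Fermat, exponent reduces to 111 mod 18 = 3; 3^3 ≡ 8 (mod 19).
Mod 71: 35951 ≡ 25; by Fermat, exponent reduces to 111 mod 70 = 41; 25^41 ≡ 25 (mod 71).
Mod 43: 35951 ≡ 3; by Fermat, exponent reduces to 111 mod 42 = 27; 3^27 ≡ 2 (mod 43).
Combine by CRT: x ≡ 8 (mod 19), x ≡ 25 (mod 71), x ≡ 2 (mod 43) ⇒ x ≡ 34531 (mod 58007).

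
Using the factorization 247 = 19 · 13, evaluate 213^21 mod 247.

83

Mod 19: 213 ≡ 4; by Fermat, exponent reduces to 21 mod 18 = 3; 4^3 ≡ 7 (mod 19).
Mod 13: 213 ≡ 5; by Fermat, exponent reduces to 21 mod 12 = 9; 5^9 ≡ 5 (mod 13).
Combine by CRT: x ≡ 7 (mod 19), x ≡ 5 (mod 13) ⇒ x ≡ 83 (mod 247).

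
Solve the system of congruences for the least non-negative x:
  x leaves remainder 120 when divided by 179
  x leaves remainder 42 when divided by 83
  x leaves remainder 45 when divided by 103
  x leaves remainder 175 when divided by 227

243416134

From x ≡ 120 (mod 179) write x = 120 + 179t. Substituting into x ≡ 42 (mod 83) gives 179t ≡ 5 (mod 83), and since 13⁻¹ ≡ 32 (mod 83), t ≡ 77. Hence x ≡ 120 + 179·77 = 13903 (mod 14857).
From x ≡ 13903 (mod 14857) write x = 13903 + 14857t. Substituting into x ≡ 45 (mod 103) gives 14857t ≡ 47 (mod 103), and since 25⁻¹ ≡ 33 (mod 103), t ≡ 6. Hence x ≡ 13903 + 14857·6 = 103045 (mod 1530271).
From x ≡ 103045 (mod 1530271) write x = 103045 + 1530271t. Substituting into x ≡ 175 (mod 227) gives 1530271t ≡ 188 (mod 227), and since 64⁻¹ ≡ 188 (mod 227), t ≡ 159. Hence x ≡ 103045 + 1530271·159 = 243416134 (mod 347371517).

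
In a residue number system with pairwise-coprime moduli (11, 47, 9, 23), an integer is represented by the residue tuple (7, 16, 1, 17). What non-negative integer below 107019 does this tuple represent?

The moduli are pairwise coprime; N = 11·47·9·23 = 107019.
N/11 = 9729; 9729 ≡ 5 (mod 11); 5·9 ≡ 1, so inverse 9.
N/47 = 2277; 2277 ≡ 21 (mod 47); 21·9 ≡ 1, so inverse 9.
N/9 = 11891; 11891 ≡ 2 (mod 9); 2·5 ≡ 1, so inverse 5.
N/23 = 4653; 4653 ≡ 7 (mod 23); 7·10 ≡ 1, so inverse 10.
x ≡ 7·9729·9 + 16·2277·9 + 1·11891·5 + 17·4653·10 = 1791280.
1791280 mod 107019 = 78976.

78976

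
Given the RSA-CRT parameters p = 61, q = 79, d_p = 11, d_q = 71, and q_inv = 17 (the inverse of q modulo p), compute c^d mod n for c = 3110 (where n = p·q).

4269

m₁ = c^(d_p) mod p: c ≡ 60 (mod 61), and 60^11 mod 61 = 60.
m₂ = c^(d_q) mod q: c ≡ 29 (mod 79), and 29^71 mod 79 = 3.
h = q_inv·(m₁ − m₂) mod p = 17·(60 − 3) mod 61 = 54.
m = m₂ + h·q = 3 + 54·79 = 4269.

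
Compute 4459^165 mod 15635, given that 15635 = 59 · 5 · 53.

Mod 59: 4459 ≡ 34; by Fermat, exponent reduces to 165 mod 58 = 49; 34^49 ≡ 39 (mod 59).
Mod 5: 4459 ≡ 4; by Fermat, exponent reduces to 165 mod 4 = 1; 4^1 ≡ 4 (mod 5).
Mod 53: 4459 ≡ 7; by Fermat, exponent reduces to 165 mod 52 = 9; 7^9 ≡ 43 (mod 53).
Combine by CRT: x ≡ 39 (mod 59), x ≡ 4 (mod 5), x ≡ 43 (mod 53) ⇒ x ≡ 11544 (mod 15635).

11544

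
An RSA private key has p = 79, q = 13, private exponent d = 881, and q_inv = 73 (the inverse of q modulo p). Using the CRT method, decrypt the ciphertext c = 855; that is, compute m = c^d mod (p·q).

459

d_p = d mod (p−1) = 881 mod 78 = 23; d_q = d mod (q−1) = 5.
m₁ = c^(d_p) mod p: c ≡ 65 (mod 79), and 65^23 mod 79 = 64.
m₂ = c^(d_q) mod q: c ≡ 10 (mod 13), and 10^5 mod 13 = 4.
h = q_inv·(m₁ − m₂) mod p = 73·(64 − 4) mod 79 = 35.
m = m₂ + h·q = 4 + 35·13 = 459.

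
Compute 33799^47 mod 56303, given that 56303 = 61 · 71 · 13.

30536

Mod 61: 33799 ≡ 5; 5^47 ≡ 36 (mod 61).
Mod 71: 33799 ≡ 3; 3^47 ≡ 6 (mod 71).
Mod 13: 33799 ≡ 12; by Fermat, exponent reduces to 47 mod 12 = 11; 12^11 ≡ 12 (mod 13).
Combine by CRT: x ≡ 36 (mod 61), x ≡ 6 (mod 71), x ≡ 12 (mod 13) ⇒ x ≡ 30536 (mod 56303).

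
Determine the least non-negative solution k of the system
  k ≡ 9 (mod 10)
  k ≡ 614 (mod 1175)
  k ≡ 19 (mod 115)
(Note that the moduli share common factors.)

15889

gcd(10, 1175) = 5 and 5 | (614 − 9), so the pair is consistent; merging gives k ≡ 1789 (mod 2350), where 2350 = lcm(10, 1175).
gcd(2350, 115) = 5 and 5 | (19 − 1789), so the pair is consistent; merging gives k ≡ 15889 (mod 54050), where 54050 = lcm(2350, 115).
The solution is unique modulo lcm(10, 1175, 115) = 54050.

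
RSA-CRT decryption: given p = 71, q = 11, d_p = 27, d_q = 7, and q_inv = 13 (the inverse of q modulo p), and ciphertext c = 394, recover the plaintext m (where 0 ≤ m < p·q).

m₁ = c^(d_p) mod p: c ≡ 39 (mod 71), and 39^27 mod 71 = 51.
m₂ = c^(d_q) mod q: c ≡ 9 (mod 11), and 9^7 mod 11 = 4.
h = q_inv·(m₁ − m₂) mod p = 13·(51 − 4) mod 71 = 43.
m = m₂ + h·q = 4 + 43·11 = 477.

477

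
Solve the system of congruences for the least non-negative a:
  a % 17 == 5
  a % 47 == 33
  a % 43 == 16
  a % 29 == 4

Combine the congruences pairwise.
From a ≡ 5 (mod 17) write a = 5 + 17t. Substituting into a ≡ 33 (mod 47) gives 17t ≡ 28 (mod 47), and since 17⁻¹ ≡ 36 (mod 47), t ≡ 21. Hence a ≡ 5 + 17·21 = 362 (mod 799).
From a ≡ 362 (mod 799) write a = 362 + 799t. Substituting into a ≡ 16 (mod 43) gives 799t ≡ 41 (mod 43), and since 25⁻¹ ≡ 31 (mod 43), t ≡ 24. Hence a ≡ 362 + 799·24 = 19538 (mod 34357).
From a ≡ 19538 (mod 34357) write a = 19538 + 34357t. Substituting into a ≡ 4 (mod 29) gives 34357t ≡ 12 (mod 29), and since 21⁻¹ ≡ 18 (mod 29), t ≡ 13. Hence a ≡ 19538 + 34357·13 = 466179 (mod 996353).

466179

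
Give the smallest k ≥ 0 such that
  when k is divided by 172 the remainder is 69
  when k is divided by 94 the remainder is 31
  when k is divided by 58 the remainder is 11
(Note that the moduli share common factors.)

gcd(172, 94) = 2 and 2 | (31 − 69), so the pair is consistent; merging gives k ≡ 3509 (mod 8084), where 8084 = lcm(172, 94).
gcd(8084, 58) = 2 and 2 | (11 − 3509), so the pair is consistent; merging gives k ≡ 124769 (mod 234436), where 234436 = lcm(8084, 58).
The solution is unique modulo lcm(172, 94, 58) = 234436.

124769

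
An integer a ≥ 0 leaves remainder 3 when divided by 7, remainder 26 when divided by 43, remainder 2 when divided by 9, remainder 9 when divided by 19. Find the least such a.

33050

The moduli are pairwise coprime; N = 7·43·9·19 = 51471.
N/7 = 7353; 7353 ≡ 3 (mod 7); 3·5 ≡ 1, so inverse 5.
N/43 = 1197; 1197 ≡ 36 (mod 43); 36·6 ≡ 1, so inverse 6.
N/9 = 5719; 5719 ≡ 4 (mod 9); 4·7 ≡ 1, so inverse 7.
N/19 = 2709; 2709 ≡ 11 (mod 19); 11·7 ≡ 1, so inverse 7.
a ≡ 3·7353·5 + 26·1197·6 + 2·5719·7 + 9·2709·7 = 547760.
547760 mod 51471 = 33050.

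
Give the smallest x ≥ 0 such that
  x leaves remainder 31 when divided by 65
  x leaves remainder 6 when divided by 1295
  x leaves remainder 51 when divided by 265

gcd(65, 1295) = 5 and 5 | (6 − 31), so the pair is consistent; merging gives x ≡ 10366 (mod 16835), where 16835 = lcm(65, 1295).
gcd(16835, 265) = 5 and 5 | (51 − 10366), so the pair is consistent; merging gives x ≡ 650096 (mod 892255), where 892255 = lcm(16835, 265).
The solution is unique modulo lcm(65, 1295, 265) = 892255.

650096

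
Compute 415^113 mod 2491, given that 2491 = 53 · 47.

1985

Mod 53: 415 ≡ 44; by Fermat, exponent reduces to 113 mod 52 = 9; 44^9 ≡ 24 (mod 53).
Mod 47: 415 ≡ 39; by Fermat, exponent reduces to 113 mod 46 = 21; 39^21 ≡ 11 (mod 47).
Combine by CRT: x ≡ 24 (mod 53), x ≡ 11 (mod 47) ⇒ x ≡ 1985 (mod 2491).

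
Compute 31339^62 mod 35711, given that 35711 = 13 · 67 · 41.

Mod 13: 31339 ≡ 9; by Fermat, exponent reduces to 62 mod 12 = 2; 9^2 ≡ 3 (mod 13).
Mod 67: 31339 ≡ 50; 50^62 ≡ 55 (mod 67).
Mod 41: 31339 ≡ 15; by Fermat, exponent reduces to 62 mod 40 = 22; 15^22 ≡ 21 (mod 41).
Combine by CRT: x ≡ 3 (mod 13), x ≡ 55 (mod 67), x ≡ 21 (mod 41) ⇒ x ≡ 11378 (mod 35711).

11378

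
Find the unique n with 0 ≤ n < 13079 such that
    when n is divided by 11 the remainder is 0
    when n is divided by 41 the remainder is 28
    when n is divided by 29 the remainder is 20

12287

From n ≡ 0 (mod 11) write n = 0 + 11t. Substituting into n ≡ 28 (mod 41) gives 11t ≡ 28 (mod 41), and since 11⁻¹ ≡ 15 (mod 41), t ≡ 10. Hence n ≡ 0 + 11·10 = 110 (mod 451).
From n ≡ 110 (mod 451) write n = 110 + 451t. Substituting into n ≡ 20 (mod 29) gives 451t ≡ 26 (mod 29), and since 16⁻¹ ≡ 20 (mod 29), t ≡ 27. Hence n ≡ 110 + 451·27 = 12287 (mod 13079).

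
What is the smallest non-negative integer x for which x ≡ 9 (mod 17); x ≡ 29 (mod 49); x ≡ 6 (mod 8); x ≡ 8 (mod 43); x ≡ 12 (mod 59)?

The moduli are pairwise coprime; N = 17·49·8·43·59 = 16906568.
N/17 = 994504; 994504 ≡ 4 (mod 17); 4·13 ≡ 1, so inverse 13.
N/49 = 345032; 345032 ≡ 23 (mod 49); 23·32 ≡ 1, so inverse 32.
N/8 = 2113321; 2113321 ≡ 1 (mod 8), inverse 1.
N/43 = 393176; 393176 ≡ 27 (mod 43); 27·8 ≡ 1, so inverse 8.
N/59 = 286552; 286552 ≡ 48 (mod 59); 48·16 ≡ 1, so inverse 16.
x ≡ 9·994504·13 + 29·345032·32 + 6·2113321·1 + 8·393176·8 + 12·286552·16 = 529407838.
529407838 mod 16906568 = 5304230.

5304230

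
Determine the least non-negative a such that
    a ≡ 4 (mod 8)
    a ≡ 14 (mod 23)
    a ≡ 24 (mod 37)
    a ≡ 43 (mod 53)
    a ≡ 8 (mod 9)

Combine the congruences pairwise.
From a ≡ 4 (mod 8) write a = 4 + 8t. Substituting into a ≡ 14 (mod 23) gives 8t ≡ 10 (mod 23), and since 8⁻¹ ≡ 3 (mod 23), t ≡ 7. Hence a ≡ 4 + 8·7 = 60 (mod 184).
From a ≡ 60 (mod 184) write a = 60 + 184t. Substituting into a ≡ 24 (mod 37) gives 184t ≡ 1 (mod 37), and since 36⁻¹ ≡ 36 (mod 37), t ≡ 36. Hence a ≡ 60 + 184·36 = 6684 (mod 6808).
From a ≡ 6684 (mod 6808) write a = 6684 + 6808t. Substituting into a ≡ 43 (mod 53) gives 6808t ≡ 37 (mod 53), and since 24⁻¹ ≡ 42 (mod 53), t ≡ 17. Hence a ≡ 6684 + 6808·17 = 122420 (mod 360824).
From a ≡ 122420 (mod 360824) write a = 122420 + 360824t. Substituting into a ≡ 8 (mod 9) gives 360824t ≡ 6 (mod 9), and since 5⁻¹ ≡ 2 (mod 9), t ≡ 3. Hence a ≡ 122420 + 360824·3 = 1204892 (mod 3247416).

1204892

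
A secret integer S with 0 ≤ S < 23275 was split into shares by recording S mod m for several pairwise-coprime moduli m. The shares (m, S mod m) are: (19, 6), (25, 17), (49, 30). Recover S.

14142

The moduli are pairwise coprime; N = 19·25·49 = 23275.
N/19 = 1225; 1225 ≡ 9 (mod 19); 9·17 ≡ 1, so inverse 17.
N/25 = 931; 931 ≡ 6 (mod 25); 6·21 ≡ 1, so inverse 21.
N/49 = 475; 475 ≡ 34 (mod 49); 34·13 ≡ 1, so inverse 13.
S ≡ 6·1225·17 + 17·931·21 + 30·475·13 = 642567.
642567 mod 23275 = 14142.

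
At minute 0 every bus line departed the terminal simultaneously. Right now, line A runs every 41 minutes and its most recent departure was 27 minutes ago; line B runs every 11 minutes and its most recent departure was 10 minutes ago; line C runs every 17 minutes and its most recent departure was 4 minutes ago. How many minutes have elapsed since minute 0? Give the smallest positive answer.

5070

The moduli are pairwise coprime; N = 41·11·17 = 7667.
N/41 = 187; 187 ≡ 23 (mod 41); 23·25 ≡ 1, so inverse 25.
N/11 = 697; 697 ≡ 4 (mod 11); 4·3 ≡ 1, so inverse 3.
N/17 = 451; 451 ≡ 9 (mod 17); 9·2 ≡ 1, so inverse 2.
t ≡ 27·187·25 + 10·697·3 + 4·451·2 = 150743.
150743 mod 7667 = 5070.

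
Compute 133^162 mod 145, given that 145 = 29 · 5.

144

Mod 29: 133 ≡ 17; by Fermat, exponent reduces to 162 mod 28 = 22; 17^22 ≡ 28 (mod 29).
Mod 5: 133 ≡ 3; by Fermat, exponent reduces to 162 mod 4 = 2; 3^2 ≡ 4 (mod 5).
Combine by CRT: x ≡ 28 (mod 29), x ≡ 4 (mod 5) ⇒ x ≡ 144 (mod 145).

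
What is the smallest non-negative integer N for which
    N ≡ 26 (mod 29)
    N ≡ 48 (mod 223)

5623

From N ≡ 26 (mod 29) write N = 26 + 29t. Substituting into N ≡ 48 (mod 223) gives 29t ≡ 22 (mod 223), and since 29⁻¹ ≡ 100 (mod 223), t ≡ 193. Hence N ≡ 26 + 29·193 = 5623 (mod 6467).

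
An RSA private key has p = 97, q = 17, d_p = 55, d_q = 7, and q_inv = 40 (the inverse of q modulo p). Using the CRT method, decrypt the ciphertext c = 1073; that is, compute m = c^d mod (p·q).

1352

m₁ = c^(d_p) mod p: c ≡ 6 (mod 97), and 6^55 mod 97 = 91.
m₂ = c^(d_q) mod q: c ≡ 2 (mod 17), and 2^7 mod 17 = 9.
h = q_inv·(m₁ − m₂) mod p = 40·(91 − 9) mod 97 = 79.
m = m₂ + h·q = 9 + 79·17 = 1352.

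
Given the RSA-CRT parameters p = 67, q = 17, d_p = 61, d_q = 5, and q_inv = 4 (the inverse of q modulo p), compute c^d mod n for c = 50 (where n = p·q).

1053

m₁ = c^(d_p) mod p: c ≡ 50 (mod 67), and 50^61 mod 67 = 48.
m₂ = c^(d_q) mod q: c ≡ 16 (mod 17), and 16^5 mod 17 = 16.
h = q_inv·(m₁ − m₂) mod p = 4·(48 − 16) mod 67 = 61.
m = m₂ + h·q = 16 + 61·17 = 1053.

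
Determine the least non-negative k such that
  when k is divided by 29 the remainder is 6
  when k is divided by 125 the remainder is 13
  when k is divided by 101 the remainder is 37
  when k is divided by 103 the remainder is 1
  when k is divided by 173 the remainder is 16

From k ≡ 6 (mod 29) write k = 6 + 29t. Substituting into k ≡ 13 (mod 125) gives 29t ≡ 7 (mod 125), and since 29⁻¹ ≡ 69 (mod 125), t ≡ 108. Hence k ≡ 6 + 29·108 = 3138 (mod 3625).
From k ≡ 3138 (mod 3625) write k = 3138 + 3625t. Substituting into k ≡ 37 (mod 101) gives 3625t ≡ 30 (mod 101), and since 90⁻¹ ≡ 55 (mod 101), t ≡ 34. Hence k ≡ 3138 + 3625·34 = 126388 (mod 366125).
From k ≡ 126388 (mod 366125) write k = 126388 + 366125t. Substituting into k ≡ 1 (mod 103) gives 366125t ≡ 97 (mod 103), and since 63⁻¹ ≡ 18 (mod 103), t ≡ 98. Hence k ≡ 126388 + 366125·98 = 36006638 (mod 37710875).
From k ≡ 36006638 (mod 37710875) write k = 36006638 + 37710875t. Substituting into k ≡ 16 (mod 173) gives 37710875t ≡ 41 (mod 173), and since 162⁻¹ ≡ 110 (mod 173), t ≡ 12. Hence k ≡ 36006638 + 37710875·12 = 488537138 (mod 6523981375).

488537138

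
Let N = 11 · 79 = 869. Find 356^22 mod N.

643

Mod 11: 356 ≡ 4; by Fermat, exponent reduces to 22 mod 10 = 2; 4^2 ≡ 5 (mod 11).
Mod 79: 356 ≡ 40; 40^22 ≡ 11 (mod 79).
Combine by CRT: x ≡ 5 (mod 11), x ≡ 11 (mod 79) ⇒ x ≡ 643 (mod 869).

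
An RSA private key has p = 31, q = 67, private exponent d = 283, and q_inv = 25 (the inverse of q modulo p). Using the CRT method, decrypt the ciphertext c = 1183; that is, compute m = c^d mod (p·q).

d_p = d mod (p−1) = 283 mod 30 = 13; d_q = d mod (q−1) = 19.
m₁ = c^(d_p) mod p: c ≡ 5 (mod 31), and 5^13 mod 31 = 5.
m₂ = c^(d_q) mod q: c ≡ 44 (mod 67), and 44^19 mod 67 = 51.
h = q_inv·(m₁ − m₂) mod p = 25·(5 − 51) mod 31 = 28.
m = m₂ + h·q = 51 + 28·67 = 1927.

1927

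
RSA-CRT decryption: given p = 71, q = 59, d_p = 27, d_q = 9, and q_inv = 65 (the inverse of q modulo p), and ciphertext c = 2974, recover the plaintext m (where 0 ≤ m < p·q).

1289

m₁ = c^(d_p) mod p: c ≡ 63 (mod 71), and 63^27 mod 71 = 11.
m₂ = c^(d_q) mod q: c ≡ 24 (mod 59), and 24^9 mod 59 = 50.
h = q_inv·(m₁ − m₂) mod p = 65·(11 − 50) mod 71 = 21.
m = m₂ + h·q = 50 + 21·59 = 1289.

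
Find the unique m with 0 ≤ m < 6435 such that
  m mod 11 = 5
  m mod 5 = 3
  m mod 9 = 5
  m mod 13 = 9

698

From m ≡ 5 (mod 11) write m = 5 + 11t. Substituting into m ≡ 3 (mod 5) gives 11t ≡ 3 (mod 5), and since 1⁻¹ ≡ 1 (mod 5), t ≡ 3. Hence m ≡ 5 + 11·3 = 38 (mod 55).
From m ≡ 38 (mod 55) write m = 38 + 55t. Substituting into m ≡ 5 (mod 9) gives 55t ≡ 3 (mod 9), and since 1⁻¹ ≡ 1 (mod 9), t ≡ 3. Hence m ≡ 38 + 55·3 = 203 (mod 495).
From m ≡ 203 (mod 495) write m = 203 + 495t. Substituting into m ≡ 9 (mod 13) gives 495t ≡ 1 (mod 13), and since 1⁻¹ ≡ 1 (mod 13), t ≡ 1. Hence m ≡ 203 + 495·1 = 698 (mod 6435).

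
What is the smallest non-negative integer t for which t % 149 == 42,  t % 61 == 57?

Combine the congruences pairwise.
From t ≡ 42 (mod 149) write t = 42 + 149s. Substituting into t ≡ 57 (mod 61) gives 149s ≡ 15 (mod 61), and since 27⁻¹ ≡ 52 (mod 61), s ≡ 48. Hence t ≡ 42 + 149·48 = 7194 (mod 9089).

7194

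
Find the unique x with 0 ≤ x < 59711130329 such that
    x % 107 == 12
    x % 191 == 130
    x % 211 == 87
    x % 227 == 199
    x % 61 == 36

50136997609

The moduli are pairwise coprime; N = 107·191·211·227·61 = 59711130329.
N/107 = 558047947; 558047947 ≡ 40 (mod 107); 40·99 ≡ 1, so inverse 99.
N/191 = 312623719; 312623719 ≡ 76 (mod 191); 76·93 ≡ 1, so inverse 93.
N/211 = 282991139; 282991139 ≡ 49 (mod 211); 49·56 ≡ 1, so inverse 56.
N/227 = 263044627; 263044627 ≡ 205 (mod 227); 205·196 ≡ 1, so inverse 196.
N/61 = 978870989; 978870989 ≡ 24 (mod 61); 24·28 ≡ 1, so inverse 28.
x ≡ 12·558047947·99 + 130·312623719·93 + 87·282991139·56 + 199·263044627·196 + 36·978870989·28 = 17067809141374.
17067809141374 mod 59711130329 = 50136997609.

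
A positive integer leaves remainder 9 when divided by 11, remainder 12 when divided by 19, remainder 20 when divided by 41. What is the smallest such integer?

5883

From k ≡ 9 (mod 11) write k = 9 + 11t. Substituting into k ≡ 12 (mod 19) gives 11t ≡ 3 (mod 19), and since 11⁻¹ ≡ 7 (mod 19), t ≡ 2. Hence k ≡ 9 + 11·2 = 31 (mod 209).
From k ≡ 31 (mod 209) write k = 31 + 209t. Substituting into k ≡ 20 (mod 41) gives 209t ≡ 30 (mod 41), and since 4⁻¹ ≡ 31 (mod 41), t ≡ 28. Hence k ≡ 31 + 209·28 = 5883 (mod 8569).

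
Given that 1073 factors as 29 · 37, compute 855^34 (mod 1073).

266

Mod 29: 855 ≡ 14; by Fermat, exponent reduces to 34 mod 28 = 6; 14^6 ≡ 5 (mod 29).
Mod 37: 855 ≡ 4; 4^34 ≡ 7 (mod 37).
Combine by CRT: x ≡ 5 (mod 29), x ≡ 7 (mod 37) ⇒ x ≡ 266 (mod 1073).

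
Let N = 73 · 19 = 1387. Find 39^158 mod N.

96

Mod 73: 39 ≡ 39; by Fermat, exponent reduces to 158 mod 72 = 14; 39^14 ≡ 23 (mod 73).
Mod 19: 39 ≡ 1; by Fermat, exponent reduces to 158 mod 18 = 14; 1^14 ≡ 1 (mod 19).
Combine by CRT: x ≡ 23 (mod 73), x ≡ 1 (mod 19) ⇒ x ≡ 96 (mod 1387).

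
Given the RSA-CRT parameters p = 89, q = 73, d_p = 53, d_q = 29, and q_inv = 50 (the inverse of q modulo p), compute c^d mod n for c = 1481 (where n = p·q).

4715

m₁ = c^(d_p) mod p: c ≡ 57 (mod 89), and 57^53 mod 89 = 87.
m₂ = c^(d_q) mod q: c ≡ 21 (mod 73), and 21^29 mod 73 = 43.
h = q_inv·(m₁ − m₂) mod p = 50·(87 − 43) mod 89 = 64.
m = m₂ + h·q = 43 + 64·73 = 4715.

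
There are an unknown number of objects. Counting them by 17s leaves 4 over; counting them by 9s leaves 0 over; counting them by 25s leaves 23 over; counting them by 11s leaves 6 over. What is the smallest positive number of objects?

The moduli are pairwise coprime; M = 17·9·25·11 = 42075.
M/17 = 2475; 2475 ≡ 10 (mod 17); 10·12 ≡ 1, so inverse 12.
M/9 = 4675; 4675 ≡ 4 (mod 9); 4·7 ≡ 1, so inverse 7.
M/25 = 1683; 1683 ≡ 8 (mod 25); 8·22 ≡ 1, so inverse 22.
M/11 = 3825; 3825 ≡ 8 (mod 11); 8·7 ≡ 1, so inverse 7.
N ≡ 4·2475·12 + 0·4675·7 + 23·1683·22 + 6·3825·7 = 1131048.
1131048 mod 42075 = 37098.

37098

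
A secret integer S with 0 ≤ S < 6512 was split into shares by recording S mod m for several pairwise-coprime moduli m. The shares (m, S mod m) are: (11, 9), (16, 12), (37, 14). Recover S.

The moduli are pairwise coprime; N = 11·16·37 = 6512.
N/11 = 592; 592 ≡ 9 (mod 11); 9·5 ≡ 1, so inverse 5.
N/16 = 407; 407 ≡ 7 (mod 16); 7·7 ≡ 1, so inverse 7.
N/37 = 176; 176 ≡ 28 (mod 37); 28·4 ≡ 1, so inverse 4.
S ≡ 9·592·5 + 12·407·7 + 14·176·4 = 70684.
70684 mod 6512 = 5564.

5564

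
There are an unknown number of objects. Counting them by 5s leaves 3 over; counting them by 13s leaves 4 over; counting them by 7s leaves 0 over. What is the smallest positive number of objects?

The moduli are pairwise coprime; M = 5·13·7 = 455.
M/5 = 91; 91 ≡ 1 (mod 5), inverse 1.
M/13 = 35; 35 ≡ 9 (mod 13); 9·3 ≡ 1, so inverse 3.
M/7 = 65; 65 ≡ 2 (mod 7); 2·4 ≡ 1, so inverse 4.
N ≡ 3·91·1 + 4·35·3 + 0·65·4 = 693.
693 mod 455 = 238.

238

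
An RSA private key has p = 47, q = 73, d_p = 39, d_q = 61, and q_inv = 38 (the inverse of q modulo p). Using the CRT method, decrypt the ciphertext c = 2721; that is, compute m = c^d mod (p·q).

910

m₁ = c^(d_p) mod p: c ≡ 42 (mod 47), and 42^39 mod 47 = 17.
m₂ = c^(d_q) mod q: c ≡ 20 (mod 73), and 20^61 mod 73 = 34.
h = q_inv·(m₁ − m₂) mod p = 38·(17 − 34) mod 47 = 12.
m = m₂ + h·q = 34 + 12·73 = 910.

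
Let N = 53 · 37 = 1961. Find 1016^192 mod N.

Mod 53: 1016 ≡ 9; by Fermat, exponent reduces to 192 mod 52 = 36; 9^36 ≡ 49 (mod 53).
Mod 37: 1016 ≡ 17; by Fermat, exponent reduces to 192 mod 36 = 12; 17^12 ≡ 26 (mod 37).
Combine by CRT: x ≡ 49 (mod 53), x ≡ 26 (mod 37) ⇒ x ≡ 1321 (mod 1961).

1321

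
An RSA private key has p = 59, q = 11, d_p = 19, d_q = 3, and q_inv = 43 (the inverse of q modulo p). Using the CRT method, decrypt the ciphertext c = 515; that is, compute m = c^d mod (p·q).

465

m₁ = c^(d_p) mod p: c ≡ 43 (mod 59), and 43^19 mod 59 = 52.
m₂ = c^(d_q) mod q: c ≡ 9 (mod 11), and 9^3 mod 11 = 3.
h = q_inv·(m₁ − m₂) mod p = 43·(52 − 3) mod 59 = 42.
m = m₂ + h·q = 3 + 42·11 = 465.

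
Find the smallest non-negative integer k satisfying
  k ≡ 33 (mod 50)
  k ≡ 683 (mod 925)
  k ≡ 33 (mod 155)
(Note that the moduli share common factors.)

gcd(50, 925) = 25 and 25 | (683 − 33), so the pair is consistent; merging gives k ≡ 683 (mod 1850), where 1850 = lcm(50, 925).
gcd(1850, 155) = 5 and 5 | (33 − 683), so the pair is consistent; merging gives k ≡ 6233 (mod 57350), where 57350 = lcm(1850, 155).
The solution is unique modulo lcm(50, 925, 155) = 57350.

6233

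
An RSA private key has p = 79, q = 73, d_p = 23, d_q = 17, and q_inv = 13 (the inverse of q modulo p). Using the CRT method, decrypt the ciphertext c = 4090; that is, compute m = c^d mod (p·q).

4125

m₁ = c^(d_p) mod p: c ≡ 61 (mod 79), and 61^23 mod 79 = 17.
m₂ = c^(d_q) mod q: c ≡ 2 (mod 73), and 2^17 mod 73 = 37.
h = q_inv·(m₁ − m₂) mod p = 13·(17 − 37) mod 79 = 56.
m = m₂ + h·q = 37 + 56·73 = 4125.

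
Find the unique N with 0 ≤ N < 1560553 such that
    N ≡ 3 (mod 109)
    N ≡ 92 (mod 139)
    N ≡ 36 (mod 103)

399161

Combine the congruences pairwise.
From N ≡ 3 (mod 109) write N = 3 + 109t. Substituting into N ≡ 92 (mod 139) gives 109t ≡ 89 (mod 139), and since 109⁻¹ ≡ 88 (mod 139), t ≡ 48. Hence N ≡ 3 + 109·48 = 5235 (mod 15151).
From N ≡ 5235 (mod 15151) write N = 5235 + 15151t. Substituting into N ≡ 36 (mod 103) gives 15151t ≡ 54 (mod 103), and since 10⁻¹ ≡ 31 (mod 103), t ≡ 26. Hence N ≡ 5235 + 15151·26 = 399161 (mod 1560553).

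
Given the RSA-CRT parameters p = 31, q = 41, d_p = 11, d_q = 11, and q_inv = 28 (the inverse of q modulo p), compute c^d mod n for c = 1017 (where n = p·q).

m₁ = c^(d_p) mod p: c ≡ 25 (mod 31), and 25^11 mod 31 = 5.
m₂ = c^(d_q) mod q: c ≡ 33 (mod 41), and 33^11 mod 41 = 8.
h = q_inv·(m₁ − m₂) mod p = 28·(5 − 8) mod 31 = 9.
m = m₂ + h·q = 8 + 9·41 = 377.

377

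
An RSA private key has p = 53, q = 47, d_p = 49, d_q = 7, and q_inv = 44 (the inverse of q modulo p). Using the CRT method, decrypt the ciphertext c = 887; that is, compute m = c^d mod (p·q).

137

m₁ = c^(d_p) mod p: c ≡ 39 (mod 53), and 39^49 mod 53 = 31.
m₂ = c^(d_q) mod q: c ≡ 41 (mod 47), and 41^7 mod 47 = 43.
h = q_inv·(m₁ − m₂) mod p = 44·(31 − 43) mod 53 = 2.
m = m₂ + h·q = 43 + 2·47 = 137.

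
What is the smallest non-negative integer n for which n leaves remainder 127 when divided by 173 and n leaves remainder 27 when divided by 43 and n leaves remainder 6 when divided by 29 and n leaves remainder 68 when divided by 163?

From n ≡ 127 (mod 173) write n = 127 + 173t. Substituting into n ≡ 27 (mod 43) gives 173t ≡ 29 (mod 43), and since 1⁻¹ ≡ 1 (mod 43), t ≡ 29. Hence n ≡ 127 + 173·29 = 5144 (mod 7439).
From n ≡ 5144 (mod 7439) write n = 5144 + 7439t. Substituting into n ≡ 6 (mod 29) gives 7439t ≡ 24 (mod 29), and since 15⁻¹ ≡ 2 (mod 29), t ≡ 19. Hence n ≡ 5144 + 7439·19 = 146485 (mod 215731).
From n ≡ 146485 (mod 215731) write n = 146485 + 215731t. Substituting into n ≡ 68 (mod 163) gives 215731t ≡ 120 (mod 163), and since 82⁻¹ ≡ 2 (mod 163), t ≡ 77. Hence n ≡ 146485 + 215731·77 = 16757772 (mod 35164153).

16757772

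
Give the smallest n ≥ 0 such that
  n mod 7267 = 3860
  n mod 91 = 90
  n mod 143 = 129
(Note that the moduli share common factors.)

gcd(7267, 91) = 13 and 13 | (90 − 3860), so the pair is consistent; merging gives n ≡ 25661 (mod 50869), where 50869 = lcm(7267, 91).
gcd(50869, 143) = 13 and 13 | (129 − 25661), so the pair is consistent; merging gives n ≡ 127399 (mod 559559), where 559559 = lcm(50869, 143).
The solution is unique modulo lcm(7267, 91, 143) = 559559.

127399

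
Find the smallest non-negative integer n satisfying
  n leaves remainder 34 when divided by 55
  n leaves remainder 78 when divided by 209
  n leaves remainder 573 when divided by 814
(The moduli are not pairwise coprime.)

73019

gcd(55, 209) = 11 and 11 | (78 − 34), so the pair is consistent; merging gives n ≡ 914 (mod 1045), where 1045 = lcm(55, 209).
gcd(1045, 814) = 11 and 11 | (573 − 914), so the pair is consistent; merging gives n ≡ 73019 (mod 77330), where 77330 = lcm(1045, 814).
The solution is unique modulo lcm(55, 209, 814) = 77330.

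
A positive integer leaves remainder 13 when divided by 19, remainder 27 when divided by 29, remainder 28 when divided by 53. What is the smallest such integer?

8031

The moduli are pairwise coprime; N = 19·29·53 = 29203.
N/19 = 1537; 1537 ≡ 17 (mod 19); 17·9 ≡ 1, so inverse 9.
N/29 = 1007; 1007 ≡ 21 (mod 29); 21·18 ≡ 1, so inverse 18.
N/53 = 551; 551 ≡ 21 (mod 53); 21·48 ≡ 1, so inverse 48.
x ≡ 13·1537·9 + 27·1007·18 + 28·551·48 = 1409775.
1409775 mod 29203 = 8031.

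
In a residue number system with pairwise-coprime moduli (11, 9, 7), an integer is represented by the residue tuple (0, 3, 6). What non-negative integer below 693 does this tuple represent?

363

The moduli are pairwise coprime; N = 11·9·7 = 693.
N/11 = 63; 63 ≡ 8 (mod 11); 8·7 ≡ 1, so inverse 7.
N/9 = 77; 77 ≡ 5 (mod 9); 5·2 ≡ 1, so inverse 2.
N/7 = 99; 99 ≡ 1 (mod 7), inverse 1.
x ≡ 0·63·7 + 3·77·2 + 6·99·1 = 1056.
1056 mod 693 = 363.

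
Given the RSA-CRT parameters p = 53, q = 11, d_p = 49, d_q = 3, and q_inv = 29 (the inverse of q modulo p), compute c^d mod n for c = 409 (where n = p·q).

184

m₁ = c^(d_p) mod p: c ≡ 38 (mod 53), and 38^49 mod 53 = 25.
m₂ = c^(d_q) mod q: c ≡ 2 (mod 11), and 2^3 mod 11 = 8.
h = q_inv·(m₁ − m₂) mod p = 29·(25 − 8) mod 53 = 16.
m = m₂ + h·q = 8 + 16·11 = 184.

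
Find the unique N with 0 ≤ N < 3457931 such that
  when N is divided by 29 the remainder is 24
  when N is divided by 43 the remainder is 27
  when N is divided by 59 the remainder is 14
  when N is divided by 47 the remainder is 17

The moduli are pairwise coprime; M = 29·43·59·47 = 3457931.
M/29 = 119239; 119239 ≡ 20 (mod 29); 20·16 ≡ 1, so inverse 16.
M/43 = 80417; 80417 ≡ 7 (mod 43); 7·37 ≡ 1, so inverse 37.
M/59 = 58609; 58609 ≡ 22 (mod 59); 22·51 ≡ 1, so inverse 51.
M/47 = 73573; 73573 ≡ 18 (mod 47); 18·34 ≡ 1, so inverse 34.
N ≡ 24·119239·16 + 27·80417·37 + 14·58609·51 + 17·73573·34 = 210496379.
210496379 mod 3457931 = 3020519.

3020519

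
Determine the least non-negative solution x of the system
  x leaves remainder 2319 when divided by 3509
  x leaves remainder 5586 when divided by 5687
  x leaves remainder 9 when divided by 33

244440

gcd(3509, 5687) = 121 and 121 | (5586 − 2319), so the pair is consistent; merging gives x ≡ 79517 (mod 164923), where 164923 = lcm(3509, 5687).
gcd(164923, 33) = 11 and 11 | (9 − 79517), so the pair is consistent; merging gives x ≡ 244440 (mod 494769), where 494769 = lcm(164923, 33).
The solution is unique modulo lcm(3509, 5687, 33) = 494769.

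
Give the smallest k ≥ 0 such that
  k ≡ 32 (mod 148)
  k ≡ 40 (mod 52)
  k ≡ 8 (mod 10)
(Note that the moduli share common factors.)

gcd(148, 52) = 4 and 4 | (40 − 32), so the pair is consistent; merging gives k ≡ 1808 (mod 1924), where 1924 = lcm(148, 52).
gcd(1924, 10) = 2 and 2 | (8 − 1808), so the pair is consistent; merging gives k ≡ 1808 (mod 9620), where 9620 = lcm(1924, 10).
The solution is unique modulo lcm(148, 52, 10) = 9620.

1808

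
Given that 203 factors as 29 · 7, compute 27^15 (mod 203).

118

Mod 29: 27 ≡ 27; 27^15 ≡ 2 (mod 29).
Mod 7: 27 ≡ 6; by Fermat, exponent reduces to 15 mod 6 = 3; 6^3 ≡ 6 (mod 7).
Combine by CRT: x ≡ 2 (mod 29), x ≡ 6 (mod 7) ⇒ x ≡ 118 (mod 203).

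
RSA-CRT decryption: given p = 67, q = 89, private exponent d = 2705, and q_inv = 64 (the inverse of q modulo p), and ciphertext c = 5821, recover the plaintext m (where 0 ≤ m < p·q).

4581

d_p = d mod (p−1) = 2705 mod 66 = 65; d_q = d mod (q−1) = 65.
m₁ = c^(d_p) mod p: c ≡ 59 (mod 67), and 59^65 mod 67 = 25.
m₂ = c^(d_q) mod q: c ≡ 36 (mod 89), and 36^65 mod 89 = 42.
h = q_inv·(m₁ − m₂) mod p = 64·(25 − 42) mod 67 = 51.
m = m₂ + h·q = 42 + 51·89 = 4581.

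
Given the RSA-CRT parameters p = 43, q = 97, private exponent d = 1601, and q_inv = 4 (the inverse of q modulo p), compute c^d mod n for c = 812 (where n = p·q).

d_p = d mod (p−1) = 1601 mod 42 = 5; d_q = d mod (q−1) = 65.
m₁ = c^(d_p) mod p: c ≡ 38 (mod 43), and 38^5 mod 43 = 14.
m₂ = c^(d_q) mod q: c ≡ 36 (mod 97), and 36^65 mod 97 = 62.
h = q_inv·(m₁ − m₂) mod p = 4·(14 − 62) mod 43 = 23.
m = m₂ + h·q = 62 + 23·97 = 2293.

2293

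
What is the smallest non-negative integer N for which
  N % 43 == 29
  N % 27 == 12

201

From N ≡ 29 (mod 43) write N = 29 + 43t. Substituting into N ≡ 12 (mod 27) gives 43t ≡ 10 (mod 27), and since 16⁻¹ ≡ 22 (mod 27), t ≡ 4. Hence N ≡ 29 + 43·4 = 201 (mod 1161).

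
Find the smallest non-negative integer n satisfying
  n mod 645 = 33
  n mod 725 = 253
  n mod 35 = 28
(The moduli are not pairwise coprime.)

348978

Combine the congruences pairwise.
gcd(645, 725) = 5 and 5 | (253 − 33), so the pair is consistent; merging gives n ≡ 68403 (mod 93525), where 93525 = lcm(645, 725).
gcd(93525, 35) = 5 and 5 | (28 − 68403), so the pair is consistent; merging gives n ≡ 348978 (mod 654675), where 654675 = lcm(93525, 35).
The solution is unique modulo lcm(645, 725, 35) = 654675.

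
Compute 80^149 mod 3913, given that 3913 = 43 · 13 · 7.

2931

Mod 43: 80 ≡ 37; by Fermat, exponent reduces to 149 mod 42 = 23; 37^23 ≡ 7 (mod 43).
Mod 13: 80 ≡ 2; by Fermat, exponent reduces to 149 mod 12 = 5; 2^5 ≡ 6 (mod 13).
Mod 7: 80 ≡ 3; by Fermat, exponent reduces to 149 mod 6 = 5; 3^5 ≡ 5 (mod 7).
Combine by CRT: x ≡ 7 (mod 43), x ≡ 6 (mod 13), x ≡ 5 (mod 7) ⇒ x ≡ 2931 (mod 3913).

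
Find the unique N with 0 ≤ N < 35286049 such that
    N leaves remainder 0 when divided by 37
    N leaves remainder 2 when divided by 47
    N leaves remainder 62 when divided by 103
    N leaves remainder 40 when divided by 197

33786328

From N ≡ 0 (mod 37) write N = 0 + 37t. Substituting into N ≡ 2 (mod 47) gives 37t ≡ 2 (mod 47), and since 37⁻¹ ≡ 14 (mod 47), t ≡ 28. Hence N ≡ 0 + 37·28 = 1036 (mod 1739).
From N ≡ 1036 (mod 1739) write N = 1036 + 1739t. Substituting into N ≡ 62 (mod 103) gives 1739t ≡ 56 (mod 103), and since 91⁻¹ ≡ 60 (mod 103), t ≡ 64. Hence N ≡ 1036 + 1739·64 = 112332 (mod 179117).
From N ≡ 112332 (mod 179117) write N = 112332 + 179117t. Substituting into N ≡ 40 (mod 197) gives 179117t ≡ 195 (mod 197), and since 44⁻¹ ≡ 103 (mod 197), t ≡ 188. Hence N ≡ 112332 + 179117·188 = 33786328 (mod 35286049).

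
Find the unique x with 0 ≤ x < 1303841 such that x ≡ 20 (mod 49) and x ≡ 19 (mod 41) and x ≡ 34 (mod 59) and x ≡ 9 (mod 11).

438227

The moduli are pairwise coprime; N = 49·41·59·11 = 1303841.
N/49 = 26609; 26609 ≡ 2 (mod 49); 2·25 ≡ 1, so inverse 25.
N/41 = 31801; 31801 ≡ 26 (mod 41); 26·30 ≡ 1, so inverse 30.
N/59 = 22099; 22099 ≡ 33 (mod 59); 33·34 ≡ 1, so inverse 34.
N/11 = 118531; 118531 ≡ 6 (mod 11); 6·2 ≡ 1, so inverse 2.
x ≡ 20·26609·25 + 19·31801·30 + 34·22099·34 + 9·118531·2 = 59111072.
59111072 mod 1303841 = 438227.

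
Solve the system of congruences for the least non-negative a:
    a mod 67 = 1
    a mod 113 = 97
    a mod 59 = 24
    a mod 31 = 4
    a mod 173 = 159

373651095

Combine the congruences pairwise.
From a ≡ 1 (mod 67) write a = 1 + 67t. Substituting into a ≡ 97 (mod 113) gives 67t ≡ 96 (mod 113), and since 67⁻¹ ≡ 27 (mod 113), t ≡ 106. Hence a ≡ 1 + 67·106 = 7103 (mod 7571).
From a ≡ 7103 (mod 7571) write a = 7103 + 7571t. Substituting into a ≡ 24 (mod 59) gives 7571t ≡ 1 (mod 59), and since 19⁻¹ ≡ 28 (mod 59), t ≡ 28. Hence a ≡ 7103 + 7571·28 = 219091 (mod 446689).
From a ≡ 219091 (mod 446689) write a = 219091 + 446689t. Substituting into a ≡ 4 (mod 31) gives 446689t ≡ 21 (mod 31), and since 10⁻¹ ≡ 28 (mod 31), t ≡ 30. Hence a ≡ 219091 + 446689·30 = 13619761 (mod 13847359).
From a ≡ 13619761 (mod 13847359) write a = 13619761 + 13847359t. Substituting into a ≡ 159 (mod 173) gives 13847359t ≡ 169 (mod 173), and since 93⁻¹ ≡ 80 (mod 173), t ≡ 26. Hence a ≡ 13619761 + 13847359·26 = 373651095 (mod 2395593107).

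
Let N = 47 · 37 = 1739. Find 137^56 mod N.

Mod 47: 137 ≡ 43; by Fermat, exponent reduces to 56 mod 46 = 10; 43^10 ≡ 6 (mod 47).
Mod 37: 137 ≡ 26; by Fermat, exponent reduces to 56 mod 36 = 20; 26^20 ≡ 10 (mod 37).
Combine by CRT: x ≡ 6 (mod 47), x ≡ 10 (mod 37) ⇒ x ≡ 1416 (mod 1739).

1416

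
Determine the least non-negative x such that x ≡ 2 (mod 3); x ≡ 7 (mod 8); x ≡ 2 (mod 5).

47

From x ≡ 2 (mod 3) write x = 2 + 3t. Substituting into x ≡ 7 (mod 8) gives 3t ≡ 5 (mod 8), and since 3⁻¹ ≡ 3 (mod 8), t ≡ 7. Hence x ≡ 2 + 3·7 = 23 (mod 24).
From x ≡ 23 (mod 24) write x = 23 + 24t. Substituting into x ≡ 2 (mod 5) gives 24t ≡ 4 (mod 5), and since 4⁻¹ ≡ 4 (mod 5), t ≡ 1. Hence x ≡ 23 + 24·1 = 47 (mod 120).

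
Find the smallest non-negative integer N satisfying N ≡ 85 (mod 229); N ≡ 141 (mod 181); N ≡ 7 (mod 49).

The moduli are pairwise coprime; M = 229·181·49 = 2031001.
M/229 = 8869; 8869 ≡ 167 (mod 229); 167·48 ≡ 1, so inverse 48.
M/181 = 11221; 11221 ≡ 180 (mod 181); 180·180 ≡ 1, so inverse 180.
M/49 = 41449; 41449 ≡ 44 (mod 49); 44·39 ≡ 1, so inverse 39.
N ≡ 85·8869·48 + 141·11221·180 + 7·41449·39 = 332290077.
332290077 mod 2031001 = 1236914.

1236914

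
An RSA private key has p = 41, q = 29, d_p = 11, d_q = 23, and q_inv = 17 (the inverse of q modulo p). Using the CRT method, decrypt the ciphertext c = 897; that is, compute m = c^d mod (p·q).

m₁ = c^(d_p) mod p: c ≡ 36 (mod 41), and 36^11 mod 41 = 5.
m₂ = c^(d_q) mod q: c ≡ 27 (mod 29), and 27^23 mod 29 = 19.
h = q_inv·(m₁ − m₂) mod p = 17·(5 − 19) mod 41 = 8.
m = m₂ + h·q = 19 + 8·29 = 251.

251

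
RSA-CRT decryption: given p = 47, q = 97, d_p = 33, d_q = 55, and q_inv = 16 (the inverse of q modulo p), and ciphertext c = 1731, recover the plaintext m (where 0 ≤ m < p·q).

859

m₁ = c^(d_p) mod p: c ≡ 39 (mod 47), and 39^33 mod 47 = 13.
m₂ = c^(d_q) mod q: c ≡ 82 (mod 97), and 82^55 mod 97 = 83.
h = q_inv·(m₁ − m₂) mod p = 16·(13 − 83) mod 47 = 8.
m = m₂ + h·q = 83 + 8·97 = 859.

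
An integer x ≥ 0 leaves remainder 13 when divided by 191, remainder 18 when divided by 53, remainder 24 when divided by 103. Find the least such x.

966473

From x ≡ 13 (mod 191) write x = 13 + 191t. Substituting into x ≡ 18 (mod 53) gives 191t ≡ 5 (mod 53), and since 32⁻¹ ≡ 5 (mod 53), t ≡ 25. Hence x ≡ 13 + 191·25 = 4788 (mod 10123).
From x ≡ 4788 (mod 10123) write x = 4788 + 10123t. Substituting into x ≡ 24 (mod 103) gives 10123t ≡ 77 (mod 103), and since 29⁻¹ ≡ 32 (mod 103), t ≡ 95. Hence x ≡ 4788 + 10123·95 = 966473 (mod 1042669).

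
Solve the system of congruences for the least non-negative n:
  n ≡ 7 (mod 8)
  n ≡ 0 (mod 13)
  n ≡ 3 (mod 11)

The moduli are pairwise coprime; M = 8·13·11 = 1144.
M/8 = 143; 143 ≡ 7 (mod 8); 7·7 ≡ 1, so inverse 7.
M/13 = 88; 88 ≡ 10 (mod 13); 10·4 ≡ 1, so inverse 4.
M/11 = 104; 104 ≡ 5 (mod 11); 5·9 ≡ 1, so inverse 9.
n ≡ 7·143·7 + 0·88·4 + 3·104·9 = 9815.
9815 mod 1144 = 663.

663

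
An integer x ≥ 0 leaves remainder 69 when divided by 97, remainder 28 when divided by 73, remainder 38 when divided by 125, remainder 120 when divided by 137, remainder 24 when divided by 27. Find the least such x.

The moduli are pairwise coprime; N = 97·73·125·137·27 = 3274077375.
N/97 = 33753375; 33753375 ≡ 91 (mod 97); 91·16 ≡ 1, so inverse 16.
N/73 = 44850375; 44850375 ≡ 51 (mod 73); 51·63 ≡ 1, so inverse 63.
N/125 = 26192619; 26192619 ≡ 119 (mod 125); 119·104 ≡ 1, so inverse 104.
N/137 = 23898375; 23898375 ≡ 95 (mod 137); 95·75 ≡ 1, so inverse 75.
N/27 = 121262125; 121262125 ≡ 22 (mod 27); 22·16 ≡ 1, so inverse 16.
x ≡ 69·33753375·16 + 28·44850375·63 + 38·26192619·104 + 120·23898375·75 + 24·121262125·16 = 481543048788.
481543048788 mod 3274077375 = 253674663.

253674663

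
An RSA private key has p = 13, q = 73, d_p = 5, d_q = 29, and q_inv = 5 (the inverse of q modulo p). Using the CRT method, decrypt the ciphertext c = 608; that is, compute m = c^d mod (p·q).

m₁ = c^(d_p) mod p: c ≡ 10 (mod 13), and 10^5 mod 13 = 4.
m₂ = c^(d_q) mod q: c ≡ 24 (mod 73), and 24^29 mod 73 = 3.
h = q_inv·(m₁ − m₂) mod p = 5·(4 − 3) mod 13 = 5.
m = m₂ + h·q = 3 + 5·73 = 368.

368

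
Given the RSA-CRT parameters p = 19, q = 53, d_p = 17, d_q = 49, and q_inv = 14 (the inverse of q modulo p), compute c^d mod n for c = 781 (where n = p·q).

561

m₁ = c^(d_p) mod p: c ≡ 2 (mod 19), and 2^17 mod 19 = 10.
m₂ = c^(d_q) mod q: c ≡ 39 (mod 53), and 39^49 mod 53 = 31.
h = q_inv·(m₁ − m₂) mod p = 14·(10 − 31) mod 19 = 10.
m = m₂ + h·q = 31 + 10·53 = 561.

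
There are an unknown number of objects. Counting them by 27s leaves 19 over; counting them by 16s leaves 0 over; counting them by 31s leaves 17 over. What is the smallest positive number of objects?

7984

The moduli are pairwise coprime; M = 27·16·31 = 13392.
M/27 = 496; 496 ≡ 10 (mod 27); 10·19 ≡ 1, so inverse 19.
M/16 = 837; 837 ≡ 5 (mod 16); 5·13 ≡ 1, so inverse 13.
M/31 = 432; 432 ≡ 29 (mod 31); 29·15 ≡ 1, so inverse 15.
N ≡ 19·496·19 + 0·837·13 + 17·432·15 = 289216.
289216 mod 13392 = 7984.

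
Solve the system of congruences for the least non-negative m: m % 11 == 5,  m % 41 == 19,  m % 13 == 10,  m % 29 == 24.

The moduli are pairwise coprime; N = 11·41·13·29 = 170027.
N/11 = 15457; 15457 ≡ 2 (mod 11); 2·6 ≡ 1, so inverse 6.
N/41 = 4147; 4147 ≡ 6 (mod 41); 6·7 ≡ 1, so inverse 7.
N/13 = 13079; 13079 ≡ 1 (mod 13), inverse 1.
N/29 = 5863; 5863 ≡ 5 (mod 29); 5·6 ≡ 1, so inverse 6.
m ≡ 5·15457·6 + 19·4147·7 + 10·13079·1 + 24·5863·6 = 1990323.
1990323 mod 170027 = 120026.

120026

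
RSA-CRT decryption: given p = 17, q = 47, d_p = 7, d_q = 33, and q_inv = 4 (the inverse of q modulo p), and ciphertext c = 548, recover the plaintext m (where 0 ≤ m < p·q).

387

m₁ = c^(d_p) mod p: c ≡ 4 (mod 17), and 4^7 mod 17 = 13.
m₂ = c^(d_q) mod q: c ≡ 31 (mod 47), and 31^33 mod 47 = 11.
h = q_inv·(m₁ − m₂) mod p = 4·(13 − 11) mod 17 = 8.
m = m₂ + h·q = 11 + 8·47 = 387.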